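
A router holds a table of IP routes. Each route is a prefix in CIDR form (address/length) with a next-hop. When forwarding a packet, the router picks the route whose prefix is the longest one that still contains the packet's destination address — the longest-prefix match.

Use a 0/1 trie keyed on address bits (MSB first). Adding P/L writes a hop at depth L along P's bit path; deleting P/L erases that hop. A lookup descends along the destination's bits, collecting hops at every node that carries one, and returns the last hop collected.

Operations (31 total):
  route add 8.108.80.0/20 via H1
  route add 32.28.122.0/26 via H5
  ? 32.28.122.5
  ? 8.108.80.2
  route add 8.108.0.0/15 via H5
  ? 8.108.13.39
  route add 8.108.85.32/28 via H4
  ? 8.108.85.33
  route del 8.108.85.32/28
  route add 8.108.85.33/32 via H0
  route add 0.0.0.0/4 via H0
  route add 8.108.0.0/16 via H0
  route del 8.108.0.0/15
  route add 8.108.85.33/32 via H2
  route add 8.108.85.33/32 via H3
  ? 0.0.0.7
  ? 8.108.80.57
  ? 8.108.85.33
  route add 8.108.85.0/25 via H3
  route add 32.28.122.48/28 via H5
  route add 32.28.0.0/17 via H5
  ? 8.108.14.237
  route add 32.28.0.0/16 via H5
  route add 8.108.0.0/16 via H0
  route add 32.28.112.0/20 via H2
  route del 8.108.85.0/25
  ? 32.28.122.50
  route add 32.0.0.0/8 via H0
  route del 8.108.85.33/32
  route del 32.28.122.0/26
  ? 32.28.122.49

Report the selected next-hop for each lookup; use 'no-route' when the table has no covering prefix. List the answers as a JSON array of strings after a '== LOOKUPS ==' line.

Trace:
  + 8.108.80.0/20 (H1) depth=20
  + 32.28.122.0/26 (H5) depth=26
  ? 32.28.122.5  path d0:-→d1:-→d2:-→d3:-→d4:-→d5:-→d6:-→d7:-→d8:-→d9:-→d10:-→d11:-→d12:-→d13:-→d14:-→d15:-→d16:-→d17:-→d18:-→d19:-→d20:-→d21:-→d22:-→d23:-→d24:-→d25:-→d26:H5  best=H5
  ? 8.108.80.2  path d0:-→d1:-→d2:-→d3:-→d4:-→d5:-→d6:-→d7:-→d8:-→d9:-→d10:-→d11:-→d12:-→d13:-→d14:-→d15:-→d16:-→d17:-→d18:-→d19:-→d20:H1  best=H1
  + 8.108.0.0/15 (H5) depth=15
  ? 8.108.13.39  path d0:-→d1:-→d2:-→d3:-→d4:-→d5:-→d6:-→d7:-→d8:-→d9:-→d10:-→d11:-→d12:-→d13:-→d14:-→d15:H5→d16:-→d17:-  best=H5
  + 8.108.85.32/28 (H4) depth=28
  ? 8.108.85.33  path d0:-→d1:-→d2:-→d3:-→d4:-→d5:-→d6:-→d7:-→d8:-→d9:-→d10:-→d11:-→d12:-→d13:-→d14:-→d15:H5→d16:-→d17:-→d18:-→d19:-→d20:H1→d21:-→d22:-→d23:-→d24:-→d25:-→d26:-→d27:-→d28:H4  best=H4
  - 8.108.85.32/28 clear@28
  + 8.108.85.33/32 (H0) depth=32
  + 0.0.0.0/4 (H0) depth=4
  + 8.108.0.0/16 (H0) depth=16
  - 8.108.0.0/15 clear@15
  + 8.108.85.33/32 (H2) depth=32
  + 8.108.85.33/32 (H3) depth=32
  ? 0.0.0.7  path d0:-→d1:-→d2:-→d3:-→d4:H0  best=H0
  ? 8.108.80.57  path d0:-→d1:-→d2:-→d3:-→d4:H0→d5:-→d6:-→d7:-→d8:-→d9:-→d10:-→d11:-→d12:-→d13:-→d14:-→d15:-→d16:H0→d17:-→d18:-→d19:-→d20:H1→d21:-  best=H1
  ? 8.108.85.33  path d0:-→d1:-→d2:-→d3:-→d4:H0→d5:-→d6:-→d7:-→d8:-→d9:-→d10:-→d11:-→d12:-→d13:-→d14:-→d15:-→d16:H0→d17:-→d18:-→d19:-→d20:H1→d21:-→d22:-→d23:-→d24:-→d25:-→d26:-→d27:-→d28:-→d29:-→d30:-→d31:-→d32:H3  best=H3
  + 8.108.85.0/25 (H3) depth=25
  + 32.28.122.48/28 (H5) depth=28
  + 32.28.0.0/17 (H5) depth=17
  ? 8.108.14.237  path d0:-→d1:-→d2:-→d3:-→d4:H0→d5:-→d6:-→d7:-→d8:-→d9:-→d10:-→d11:-→d12:-→d13:-→d14:-→d15:-→d16:H0→d17:-  best=H0
  + 32.28.0.0/16 (H5) depth=16
  + 8.108.0.0/16 (H0) depth=16
  + 32.28.112.0/20 (H2) depth=20
  - 8.108.85.0/25 clear@25
  ? 32.28.122.50  path d0:-→d1:-→d2:-→d3:-→d4:-→d5:-→d6:-→d7:-→d8:-→d9:-→d10:-→d11:-→d12:-→d13:-→d14:-→d15:-→d16:H5→d17:H5→d18:-→d19:-→d20:H2→d21:-→d22:-→d23:-→d24:-→d25:-→d26:H5→d27:-→d28:H5  best=H5
  + 32.0.0.0/8 (H0) depth=8
  - 8.108.85.33/32 clear@32
  - 32.28.122.0/26 clear@26
  ? 32.28.122.49  path d0:-→d1:-→d2:-→d3:-→d4:-→d5:-→d6:-→d7:-→d8:H0→d9:-→d10:-→d11:-→d12:-→d13:-→d14:-→d15:-→d16:H5→d17:H5→d18:-→d19:-→d20:H2→d21:-→d22:-→d23:-→d24:-→d25:-→d26:-→d27:-→d28:H5  best=H5

== LOOKUPS ==
["H5","H1","H5","H4","H0","H1","H3","H0","H5","H5"]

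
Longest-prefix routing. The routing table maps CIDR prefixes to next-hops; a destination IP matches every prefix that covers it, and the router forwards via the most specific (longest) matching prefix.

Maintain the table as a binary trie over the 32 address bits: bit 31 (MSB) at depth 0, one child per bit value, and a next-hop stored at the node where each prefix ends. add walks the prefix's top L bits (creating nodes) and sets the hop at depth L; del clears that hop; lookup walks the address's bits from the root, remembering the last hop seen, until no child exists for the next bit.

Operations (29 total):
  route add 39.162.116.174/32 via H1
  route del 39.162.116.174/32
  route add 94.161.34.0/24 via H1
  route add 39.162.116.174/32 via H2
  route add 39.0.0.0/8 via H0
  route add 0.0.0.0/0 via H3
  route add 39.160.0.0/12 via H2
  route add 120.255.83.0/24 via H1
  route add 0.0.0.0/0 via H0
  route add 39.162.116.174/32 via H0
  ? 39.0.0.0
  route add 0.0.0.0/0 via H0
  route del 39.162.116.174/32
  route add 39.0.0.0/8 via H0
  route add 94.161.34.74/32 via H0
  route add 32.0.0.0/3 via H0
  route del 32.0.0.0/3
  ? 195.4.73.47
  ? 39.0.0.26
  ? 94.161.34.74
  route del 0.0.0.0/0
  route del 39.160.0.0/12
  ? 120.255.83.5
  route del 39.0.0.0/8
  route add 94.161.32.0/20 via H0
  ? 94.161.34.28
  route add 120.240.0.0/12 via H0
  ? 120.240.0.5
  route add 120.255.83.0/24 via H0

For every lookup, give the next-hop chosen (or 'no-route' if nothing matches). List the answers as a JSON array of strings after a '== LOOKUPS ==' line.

Apply in order:
  add 39.162.116.174/32 -> H1 at depth 32
  del 39.162.116.174/32 (clear depth 32)
  add 94.161.34.0/24 -> H1 at depth 24
  add 39.162.116.174/32 -> H2 at depth 32
  add 39.0.0.0/8 -> H0 at depth 8
  add 0.0.0.0/0 -> H3 at depth 0
  add 39.160.0.0/12 -> H2 at depth 12
  add 120.255.83.0/24 -> H1 at depth 24
  add 0.0.0.0/0 -> H0 at depth 0
  add 39.162.116.174/32 -> H0 at depth 32
  ? 39.0.0.0  path d0:H0→d1:-→d2:-→d3:-→d4:-→d5:-→d6:-→d7:-→d8:H0  best=H0
  add 0.0.0.0/0 -> H0 at depth 0
  del 39.162.116.174/32 (clear depth 32)
  add 39.0.0.0/8 -> H0 at depth 8
  add 94.161.34.74/32 -> H0 at depth 32
  add 32.0.0.0/3 -> H0 at depth 3
  del 32.0.0.0/3 (clear depth 3)
  ? 195.4.73.47  path d0:H0  best=H0
  ? 39.0.0.26  path d0:H0→d1:-→d2:-→d3:-→d4:-→d5:-→d6:-→d7:-→d8:H0  best=H0
  ? 94.161.34.74  path d0:H0→d1:-→d2:-→d3:-→d4:-→d5:-→d6:-→d7:-→d8:-→d9:-→d10:-→d11:-→d12:-→d13:-→d14:-→d15:-→d16:-→d17:-→d18:-→d19:-→d20:-→d21:-→d22:-→d23:-→d24:H1→d25:-→d26:-→d27:-→d28:-→d29:-→d30:-→d31:-→d32:H0  best=H0
  del 0.0.0.0/0 (clear depth 0)
  del 39.160.0.0/12 (clear depth 12)
  ? 120.255.83.5  path d0:-→d1:-→d2:-→d3:-→d4:-→d5:-→d6:-→d7:-→d8:-→d9:-→d10:-→d11:-→d12:-→d13:-→d14:-→d15:-→d16:-→d17:-→d18:-→d19:-→d20:-→d21:-→d22:-→d23:-→d24:H1  best=H1
  del 39.0.0.0/8 (clear depth 8)
  add 94.161.32.0/20 -> H0 at depth 20
  ? 94.161.34.28  path d0:-→d1:-→d2:-→d3:-→d4:-→d5:-→d6:-→d7:-→d8:-→d9:-→d10:-→d11:-→d12:-→d13:-→d14:-→d15:-→d16:-→d17:-→d18:-→d19:-→d20:H0→d21:-→d22:-→d23:-→d24:H1→d25:-  best=H1
  add 120.240.0.0/12 -> H0 at depth 12
  ? 120.240.0.5  path d0:-→d1:-→d2:-→d3:-→d4:-→d5:-→d6:-→d7:-→d8:-→d9:-→d10:-→d11:-→d12:H0  best=H0
  add 120.255.83.0/24 -> H0 at depth 24

== LOOKUPS ==
["H0","H0","H0","H0","H1","H1","H0"]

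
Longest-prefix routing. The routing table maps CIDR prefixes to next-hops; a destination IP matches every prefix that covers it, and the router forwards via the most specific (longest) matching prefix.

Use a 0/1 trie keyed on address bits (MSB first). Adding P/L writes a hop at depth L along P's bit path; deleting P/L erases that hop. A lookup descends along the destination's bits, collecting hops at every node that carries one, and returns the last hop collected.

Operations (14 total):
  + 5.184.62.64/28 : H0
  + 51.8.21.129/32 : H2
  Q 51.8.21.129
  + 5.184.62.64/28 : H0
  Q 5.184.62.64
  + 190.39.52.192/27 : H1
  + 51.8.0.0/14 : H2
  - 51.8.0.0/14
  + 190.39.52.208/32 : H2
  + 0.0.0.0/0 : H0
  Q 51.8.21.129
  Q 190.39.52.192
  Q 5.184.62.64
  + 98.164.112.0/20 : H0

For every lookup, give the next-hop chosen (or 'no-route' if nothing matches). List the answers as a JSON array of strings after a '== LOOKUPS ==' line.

Trace:
  + 5.184.62.64/28 (H0) depth=28
  + 51.8.21.129/32 (H2) depth=32
  lookup 51.8.21.129: bits 00110011000010000001010110000001 walk d0:-→d1:-→d2:-→d3:-→d4:-→d5:-→d6:-→d7:-→d8:-→d9:-→d10:-→d11:-→d12:-→d13:-→d14:-→d15:-→d16:-→d17:-→d18:-→d19:-→d20:-→d21:-→d22:-→d23:-→d24:-→d25:-→d26:-→d27:-→d28:-→d29:-→d30:-→d31:-→d32:H2 -> H2
  + 5.184.62.64/28 (H0) depth=28
  lookup 5.184.62.64: bits 0000010110111000001111100100 walk d0:-→d1:-→d2:-→d3:-→d4:-→d5:-→d6:-→d7:-→d8:-→d9:-→d10:-→d11:-→d12:-→d13:-→d14:-→d15:-→d16:-→d17:-→d18:-→d19:-→d20:-→d21:-→d22:-→d23:-→d24:-→d25:-→d26:-→d27:-→d28:H0 -> H0
  + 190.39.52.192/27 (H1) depth=27
  + 51.8.0.0/14 (H2) depth=14
  - 51.8.0.0/14 clear@14
  + 190.39.52.208/32 (H2) depth=32
  + 0.0.0.0/0 (H0) depth=0
  lookup 51.8.21.129: bits 00110011000010000001010110000001 walk d0:H0→d1:-→d2:-→d3:-→d4:-→d5:-→d6:-→d7:-→d8:-→d9:-→d10:-→d11:-→d12:-→d13:-→d14:-→d15:-→d16:-→d17:-→d18:-→d19:-→d20:-→d21:-→d22:-→d23:-→d24:-→d25:-→d26:-→d27:-→d28:-→d29:-→d30:-→d31:-→d32:H2 -> H2
  lookup 190.39.52.192: bits 101111100010011100110100110 walk d0:H0→d1:-→d2:-→d3:-→d4:-→d5:-→d6:-→d7:-→d8:-→d9:-→d10:-→d11:-→d12:-→d13:-→d14:-→d15:-→d16:-→d17:-→d18:-→d19:-→d20:-→d21:-→d22:-→d23:-→d24:-→d25:-→d26:-→d27:H1 -> H1
  lookup 5.184.62.64: bits 0000010110111000001111100100 walk d0:H0→d1:-→d2:-→d3:-→d4:-→d5:-→d6:-→d7:-→d8:-→d9:-→d10:-→d11:-→d12:-→d13:-→d14:-→d15:-→d16:-→d17:-→d18:-→d19:-→d20:-→d21:-→d22:-→d23:-→d24:-→d25:-→d26:-→d27:-→d28:H0 -> H0
  + 98.164.112.0/20 (H0) depth=20

== LOOKUPS ==
["H2","H0","H2","H1","H0"]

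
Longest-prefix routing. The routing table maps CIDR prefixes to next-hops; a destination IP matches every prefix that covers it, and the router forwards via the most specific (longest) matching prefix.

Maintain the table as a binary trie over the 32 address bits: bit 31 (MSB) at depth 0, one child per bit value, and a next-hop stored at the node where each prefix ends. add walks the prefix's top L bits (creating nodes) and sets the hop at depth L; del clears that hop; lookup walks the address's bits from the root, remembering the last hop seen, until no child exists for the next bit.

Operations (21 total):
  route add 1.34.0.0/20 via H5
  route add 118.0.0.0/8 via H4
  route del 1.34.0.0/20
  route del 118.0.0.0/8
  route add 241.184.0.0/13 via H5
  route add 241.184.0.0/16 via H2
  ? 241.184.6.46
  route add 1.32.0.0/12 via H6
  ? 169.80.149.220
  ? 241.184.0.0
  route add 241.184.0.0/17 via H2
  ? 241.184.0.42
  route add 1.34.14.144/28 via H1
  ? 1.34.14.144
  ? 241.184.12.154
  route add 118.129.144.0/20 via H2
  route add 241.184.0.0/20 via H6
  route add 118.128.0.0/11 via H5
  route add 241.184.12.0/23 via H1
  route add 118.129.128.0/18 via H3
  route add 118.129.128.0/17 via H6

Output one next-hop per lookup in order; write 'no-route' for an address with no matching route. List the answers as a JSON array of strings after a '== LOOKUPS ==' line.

Trace:
  add 1.34.0.0/20 -> H5 at depth 20
  add 118.0.0.0/8 -> H4 at depth 8
  - 1.34.0.0/20 clear@20
  - 118.0.0.0/8 clear@8
  add 241.184.0.0/13 -> H5 at depth 13
  add 241.184.0.0/16 -> H2 at depth 16
  ? 241.184.6.46  path d0:-→d1:-→d2:-→d3:-→d4:-→d5:-→d6:-→d7:-→d8:-→d9:-→d10:-→d11:-→d12:-→d13:H5→d14:-→d15:-→d16:H2  best=H2
  add 1.32.0.0/12 -> H6 at depth 12
  ? 169.80.149.220  path d0:-→d1:-  best=no-route
  ? 241.184.0.0  path d0:-→d1:-→d2:-→d3:-→d4:-→d5:-→d6:-→d7:-→d8:-→d9:-→d10:-→d11:-→d12:-→d13:H5→d14:-→d15:-→d16:H2  best=H2
  add 241.184.0.0/17 -> H2 at depth 17
  ? 241.184.0.42  path d0:-→d1:-→d2:-→d3:-→d4:-→d5:-→d6:-→d7:-→d8:-→d9:-→d10:-→d11:-→d12:-→d13:H5→d14:-→d15:-→d16:H2→d17:H2  best=H2
  add 1.34.14.144/28 -> H1 at depth 28
  ? 1.34.14.144  path d0:-→d1:-→d2:-→d3:-→d4:-→d5:-→d6:-→d7:-→d8:-→d9:-→d10:-→d11:-→d12:H6→d13:-→d14:-→d15:-→d16:-→d17:-→d18:-→d19:-→d20:-→d21:-→d22:-→d23:-→d24:-→d25:-→d26:-→d27:-→d28:H1  best=H1
  ? 241.184.12.154  path d0:-→d1:-→d2:-→d3:-→d4:-→d5:-→d6:-→d7:-→d8:-→d9:-→d10:-→d11:-→d12:-→d13:H5→d14:-→d15:-→d16:H2→d17:H2  best=H2
  add 118.129.144.0/20 -> H2 at depth 20
  add 241.184.0.0/20 -> H6 at depth 20
  add 118.128.0.0/11 -> H5 at depth 11
  add 241.184.12.0/23 -> H1 at depth 23
  add 118.129.128.0/18 -> H3 at depth 18
  add 118.129.128.0/17 -> H6 at depth 17

== LOOKUPS ==
["H2","no-route","H2","H2","H1","H2"]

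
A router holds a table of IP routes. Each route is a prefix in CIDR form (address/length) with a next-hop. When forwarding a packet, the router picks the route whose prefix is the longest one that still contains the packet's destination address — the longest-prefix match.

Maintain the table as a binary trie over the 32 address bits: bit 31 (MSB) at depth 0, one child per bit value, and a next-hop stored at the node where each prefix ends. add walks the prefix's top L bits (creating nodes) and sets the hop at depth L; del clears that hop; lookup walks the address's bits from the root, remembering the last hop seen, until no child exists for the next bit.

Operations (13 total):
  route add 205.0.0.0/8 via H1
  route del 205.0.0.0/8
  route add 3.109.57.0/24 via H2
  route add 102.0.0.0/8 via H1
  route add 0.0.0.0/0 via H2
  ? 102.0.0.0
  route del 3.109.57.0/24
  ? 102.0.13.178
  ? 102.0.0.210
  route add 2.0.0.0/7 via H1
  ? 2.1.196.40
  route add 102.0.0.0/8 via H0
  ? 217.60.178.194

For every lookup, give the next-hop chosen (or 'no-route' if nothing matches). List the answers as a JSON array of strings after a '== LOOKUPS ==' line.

Process each operation:
  add 205.0.0.0/8 -> H1 at depth 8
  - 205.0.0.0/8 clear@8
  add 3.109.57.0/24 -> H2 at depth 24
  add 102.0.0.0/8 -> H1 at depth 8
  add 0.0.0.0/0 -> H2 at depth 0
  ? 102.0.0.0  path d0:H2→d1:-→d2:-→d3:-→d4:-→d5:-→d6:-→d7:-→d8:H1  best=H1
  - 3.109.57.0/24 clear@24
  ? 102.0.13.178  path d0:H2→d1:-→d2:-→d3:-→d4:-→d5:-→d6:-→d7:-→d8:H1  best=H1
  ? 102.0.0.210  path d0:H2→d1:-→d2:-→d3:-→d4:-→d5:-→d6:-→d7:-→d8:H1  best=H1
  add 2.0.0.0/7 -> H1 at depth 7
  ? 2.1.196.40  path d0:H2→d1:-→d2:-→d3:-→d4:-→d5:-→d6:-→d7:H1  best=H1
  add 102.0.0.0/8 -> H0 at depth 8
  ? 217.60.178.194  path d0:H2→d1:-→d2:-→d3:-  best=H2

== LOOKUPS ==
["H1","H1","H1","H1","H2"]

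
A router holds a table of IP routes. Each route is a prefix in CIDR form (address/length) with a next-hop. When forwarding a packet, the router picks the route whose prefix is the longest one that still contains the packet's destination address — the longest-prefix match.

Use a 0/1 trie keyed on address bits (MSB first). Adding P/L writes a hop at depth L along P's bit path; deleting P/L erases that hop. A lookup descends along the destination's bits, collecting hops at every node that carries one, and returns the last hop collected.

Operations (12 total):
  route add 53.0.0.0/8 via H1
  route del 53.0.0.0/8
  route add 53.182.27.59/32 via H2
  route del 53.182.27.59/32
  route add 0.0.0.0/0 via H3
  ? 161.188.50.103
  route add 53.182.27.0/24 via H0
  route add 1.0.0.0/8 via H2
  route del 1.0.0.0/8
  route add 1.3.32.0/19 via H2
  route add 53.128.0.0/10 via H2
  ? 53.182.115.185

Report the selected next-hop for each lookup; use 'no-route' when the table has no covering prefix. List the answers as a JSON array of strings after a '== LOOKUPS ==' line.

Apply in order:
  + 53.0.0.0/8 (H1) depth=8
  del 53.0.0.0/8 (clear depth 8)
  + 53.182.27.59/32 (H2) depth=32
  del 53.182.27.59/32 (clear depth 32)
  + 0.0.0.0/0 (H3) depth=0
  Q 161.188.50.103: descend ε ; hops seen [H3] ; pick H3
  + 53.182.27.0/24 (H0) depth=24
  + 1.0.0.0/8 (H2) depth=8
  del 1.0.0.0/8 (clear depth 8)
  + 1.3.32.0/19 (H2) depth=19
  + 53.128.0.0/10 (H2) depth=10
  Q 53.182.115.185: descend 00110101101101100 ; hops seen [H3,H2] ; pick H2

== LOOKUPS ==
["H3","H2"]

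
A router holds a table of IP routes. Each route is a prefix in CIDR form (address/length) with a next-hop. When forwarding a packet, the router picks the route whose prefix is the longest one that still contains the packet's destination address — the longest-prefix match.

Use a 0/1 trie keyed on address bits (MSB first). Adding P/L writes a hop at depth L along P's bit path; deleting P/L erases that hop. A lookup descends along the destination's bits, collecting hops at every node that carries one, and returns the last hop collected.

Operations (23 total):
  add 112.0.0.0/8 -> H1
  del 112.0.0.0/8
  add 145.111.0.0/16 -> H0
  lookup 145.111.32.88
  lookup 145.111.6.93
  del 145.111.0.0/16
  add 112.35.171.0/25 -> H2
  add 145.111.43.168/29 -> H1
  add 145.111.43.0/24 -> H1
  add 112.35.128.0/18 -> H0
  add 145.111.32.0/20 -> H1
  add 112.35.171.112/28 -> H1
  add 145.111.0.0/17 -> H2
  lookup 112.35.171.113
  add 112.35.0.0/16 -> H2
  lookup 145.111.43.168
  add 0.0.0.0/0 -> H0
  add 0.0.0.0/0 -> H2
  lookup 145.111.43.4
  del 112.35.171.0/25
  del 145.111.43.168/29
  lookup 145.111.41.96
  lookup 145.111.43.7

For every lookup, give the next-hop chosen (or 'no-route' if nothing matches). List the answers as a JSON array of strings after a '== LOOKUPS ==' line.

Apply in order:
  add 112.0.0.0/8 -> H1 at depth 8
  del 112.0.0.0/8 (clear depth 8)
  add 145.111.0.0/16 -> H0 at depth 16
  Q 145.111.32.88: descend 1001000101101111 ; hops seen [H0] ; pick H0
  Q 145.111.6.93: descend 1001000101101111 ; hops seen [H0] ; pick H0
  del 145.111.0.0/16 (clear depth 16)
  add 112.35.171.0/25 -> H2 at depth 25
  add 145.111.43.168/29 -> H1 at depth 29
  add 145.111.43.0/24 -> H1 at depth 24
  add 112.35.128.0/18 -> H0 at depth 18
  add 145.111.32.0/20 -> H1 at depth 20
  add 112.35.171.112/28 -> H1 at depth 28
  add 145.111.0.0/17 -> H2 at depth 17
  Q 112.35.171.113: descend 0111000000100011101010110111 ; hops seen [H0,H2,H1] ; pick H1
  add 112.35.0.0/16 -> H2 at depth 16
  Q 145.111.43.168: descend 10010001011011110010101110101 ; hops seen [H2,H1,H1,H1] ; pick H1
  add 0.0.0.0/0 -> H0 at depth 0
  add 0.0.0.0/0 -> H2 at depth 0
  Q 145.111.43.4: descend 100100010110111100101011 ; hops seen [H2,H2,H1,H1] ; pick H1
  del 112.35.171.0/25 (clear depth 25)
  del 145.111.43.168/29 (clear depth 29)
  Q 145.111.41.96: descend 1001000101101111001010 ; hops seen [H2,H2,H1] ; pick H1
  Q 145.111.43.7: descend 100100010110111100101011 ; hops seen [H2,H2,H1,H1] ; pick H1

== LOOKUPS ==
["H0","H0","H1","H1","H1","H1","H1"]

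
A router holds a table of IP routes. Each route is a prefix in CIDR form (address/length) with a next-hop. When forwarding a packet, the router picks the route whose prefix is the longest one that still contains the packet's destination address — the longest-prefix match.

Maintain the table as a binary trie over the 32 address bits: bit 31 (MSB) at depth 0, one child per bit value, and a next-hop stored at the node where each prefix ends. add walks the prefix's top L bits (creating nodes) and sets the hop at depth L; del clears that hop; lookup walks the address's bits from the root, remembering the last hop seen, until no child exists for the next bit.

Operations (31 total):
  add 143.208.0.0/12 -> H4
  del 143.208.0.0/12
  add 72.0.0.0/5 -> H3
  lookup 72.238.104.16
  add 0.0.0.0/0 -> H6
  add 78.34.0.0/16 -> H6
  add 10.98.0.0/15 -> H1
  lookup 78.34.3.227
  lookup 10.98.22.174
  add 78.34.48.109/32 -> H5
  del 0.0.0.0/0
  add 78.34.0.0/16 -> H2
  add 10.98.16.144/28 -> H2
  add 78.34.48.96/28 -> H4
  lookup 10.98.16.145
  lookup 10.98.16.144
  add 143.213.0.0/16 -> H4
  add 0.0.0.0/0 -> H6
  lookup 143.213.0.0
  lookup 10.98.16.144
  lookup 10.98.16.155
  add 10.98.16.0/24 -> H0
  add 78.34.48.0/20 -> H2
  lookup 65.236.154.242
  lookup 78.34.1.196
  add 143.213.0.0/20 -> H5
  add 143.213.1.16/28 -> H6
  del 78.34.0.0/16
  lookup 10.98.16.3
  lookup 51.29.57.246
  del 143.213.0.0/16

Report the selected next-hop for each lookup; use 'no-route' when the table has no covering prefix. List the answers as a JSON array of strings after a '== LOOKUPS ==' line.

Process each operation:
  add 143.208.0.0/12 -> H4 at depth 12
  - 143.208.0.0/12 clear@12
  add 72.0.0.0/5 -> H3 at depth 5
  ? 72.238.104.16  path d0:-→d1:-→d2:-→d3:-→d4:-→d5:H3  best=H3
  add 0.0.0.0/0 -> H6 at depth 0
  add 78.34.0.0/16 -> H6 at depth 16
  add 10.98.0.0/15 -> H1 at depth 15
  ? 78.34.3.227  path d0:H6→d1:-→d2:-→d3:-→d4:-→d5:H3→d6:-→d7:-→d8:-→d9:-→d10:-→d11:-→d12:-→d13:-→d14:-→d15:-→d16:H6  best=H6
  ? 10.98.22.174  path d0:H6→d1:-→d2:-→d3:-→d4:-→d5:-→d6:-→d7:-→d8:-→d9:-→d10:-→d11:-→d12:-→d13:-→d14:-→d15:H1  best=H1
  add 78.34.48.109/32 -> H5 at depth 32
  - 0.0.0.0/0 clear@0
  add 78.34.0.0/16 -> H2 at depth 16
  add 10.98.16.144/28 -> H2 at depth 28
  add 78.34.48.96/28 -> H4 at depth 28
  ? 10.98.16.145  path d0:-→d1:-→d2:-→d3:-→d4:-→d5:-→d6:-→d7:-→d8:-→d9:-→d10:-→d11:-→d12:-→d13:-→d14:-→d15:H1→d16:-→d17:-→d18:-→d19:-→d20:-→d21:-→d22:-→d23:-→d24:-→d25:-→d26:-→d27:-→d28:H2  best=H2
  ? 10.98.16.144  path d0:-→d1:-→d2:-→d3:-→d4:-→d5:-→d6:-→d7:-→d8:-→d9:-→d10:-→d11:-→d12:-→d13:-→d14:-→d15:H1→d16:-→d17:-→d18:-→d19:-→d20:-→d21:-→d22:-→d23:-→d24:-→d25:-→d26:-→d27:-→d28:H2  best=H2
  add 143.213.0.0/16 -> H4 at depth 16
  add 0.0.0.0/0 -> H6 at depth 0
  ? 143.213.0.0  path d0:H6→d1:-→d2:-→d3:-→d4:-→d5:-→d6:-→d7:-→d8:-→d9:-→d10:-→d11:-→d12:-→d13:-→d14:-→d15:-→d16:H4  best=H4
  ? 10.98.16.144  path d0:H6→d1:-→d2:-→d3:-→d4:-→d5:-→d6:-→d7:-→d8:-→d9:-→d10:-→d11:-→d12:-→d13:-→d14:-→d15:H1→d16:-→d17:-→d18:-→d19:-→d20:-→d21:-→d22:-→d23:-→d24:-→d25:-→d26:-→d27:-→d28:H2  best=H2
  ? 10.98.16.155  path d0:H6→d1:-→d2:-→d3:-→d4:-→d5:-→d6:-→d7:-→d8:-→d9:-→d10:-→d11:-→d12:-→d13:-→d14:-→d15:H1→d16:-→d17:-→d18:-→d19:-→d20:-→d21:-→d22:-→d23:-→d24:-→d25:-→d26:-→d27:-→d28:H2  best=H2
  add 10.98.16.0/24 -> H0 at depth 24
  add 78.34.48.0/20 -> H2 at depth 20
  ? 65.236.154.242  path d0:H6→d1:-→d2:-→d3:-→d4:-  best=H6
  ? 78.34.1.196  path d0:H6→d1:-→d2:-→d3:-→d4:-→d5:H3→d6:-→d7:-→d8:-→d9:-→d10:-→d11:-→d12:-→d13:-→d14:-→d15:-→d16:H2→d17:-→d18:-  best=H2
  add 143.213.0.0/20 -> H5 at depth 20
  add 143.213.1.16/28 -> H6 at depth 28
  - 78.34.0.0/16 clear@16
  ? 10.98.16.3  path d0:H6→d1:-→d2:-→d3:-→d4:-→d5:-→d6:-→d7:-→d8:-→d9:-→d10:-→d11:-→d12:-→d13:-→d14:-→d15:H1→d16:-→d17:-→d18:-→d19:-→d20:-→d21:-→d22:-→d23:-→d24:H0  best=H0
  ? 51.29.57.246  path d0:H6→d1:-→d2:-  best=H6
  - 143.213.0.0/16 clear@16

== LOOKUPS ==
["H3","H6","H1","H2","H2","H4","H2","H2","H6","H2","H0","H6"]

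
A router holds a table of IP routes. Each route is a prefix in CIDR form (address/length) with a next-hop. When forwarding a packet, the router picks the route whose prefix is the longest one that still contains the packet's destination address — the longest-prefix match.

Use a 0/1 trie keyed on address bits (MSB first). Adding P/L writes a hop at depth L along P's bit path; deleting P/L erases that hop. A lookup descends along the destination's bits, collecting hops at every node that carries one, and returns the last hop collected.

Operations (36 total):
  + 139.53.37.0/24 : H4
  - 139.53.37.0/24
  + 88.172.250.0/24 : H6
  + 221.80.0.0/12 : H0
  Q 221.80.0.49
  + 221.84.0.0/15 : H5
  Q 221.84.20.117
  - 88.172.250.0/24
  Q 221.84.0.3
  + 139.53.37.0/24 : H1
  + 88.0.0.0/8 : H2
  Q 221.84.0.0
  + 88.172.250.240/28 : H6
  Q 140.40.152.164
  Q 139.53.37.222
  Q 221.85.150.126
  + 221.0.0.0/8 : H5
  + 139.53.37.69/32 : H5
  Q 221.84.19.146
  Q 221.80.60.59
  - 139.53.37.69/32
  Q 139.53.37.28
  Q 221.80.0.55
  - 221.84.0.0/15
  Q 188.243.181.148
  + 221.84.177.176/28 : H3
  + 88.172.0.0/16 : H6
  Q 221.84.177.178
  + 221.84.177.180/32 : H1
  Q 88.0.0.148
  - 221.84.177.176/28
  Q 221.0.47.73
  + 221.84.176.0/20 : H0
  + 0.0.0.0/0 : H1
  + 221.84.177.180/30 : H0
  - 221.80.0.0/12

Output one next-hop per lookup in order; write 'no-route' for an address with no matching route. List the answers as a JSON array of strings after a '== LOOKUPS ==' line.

Trace:
  + 139.53.37.0/24 (H4) depth=24
  - 139.53.37.0/24 clear@24
  + 88.172.250.0/24 (H6) depth=24
  + 221.80.0.0/12 (H0) depth=12
  lookup 221.80.0.49: bits 110111010101 walk d0:-→d1:-→d2:-→d3:-→d4:-→d5:-→d6:-→d7:-→d8:-→d9:-→d10:-→d11:-→d12:H0 -> H0
  + 221.84.0.0/15 (H5) depth=15
  lookup 221.84.20.117: bits 110111010101010 walk d0:-→d1:-→d2:-→d3:-→d4:-→d5:-→d6:-→d7:-→d8:-→d9:-→d10:-→d11:-→d12:H0→d13:-→d14:-→d15:H5 -> H5
  - 88.172.250.0/24 clear@24
  lookup 221.84.0.3: bits 110111010101010 walk d0:-→d1:-→d2:-→d3:-→d4:-→d5:-→d6:-→d7:-→d8:-→d9:-→d10:-→d11:-→d12:H0→d13:-→d14:-→d15:H5 -> H5
  + 139.53.37.0/24 (H1) depth=24
  + 88.0.0.0/8 (H2) depth=8
  lookup 221.84.0.0: bits 110111010101010 walk d0:-→d1:-→d2:-→d3:-→d4:-→d5:-→d6:-→d7:-→d8:-→d9:-→d10:-→d11:-→d12:H0→d13:-→d14:-→d15:H5 -> H5
  + 88.172.250.240/28 (H6) depth=28
  lookup 140.40.152.164: bits 10001 walk d0:-→d1:-→d2:-→d3:-→d4:-→d5:- -> no-route
  lookup 139.53.37.222: bits 100010110011010100100101 walk d0:-→d1:-→d2:-→d3:-→d4:-→d5:-→d6:-→d7:-→d8:-→d9:-→d10:-→d11:-→d12:-→d13:-→d14:-→d15:-→d16:-→d17:-→d18:-→d19:-→d20:-→d21:-→d22:-→d23:-→d24:H1 -> H1
  lookup 221.85.150.126: bits 110111010101010 walk d0:-→d1:-→d2:-→d3:-→d4:-→d5:-→d6:-→d7:-→d8:-→d9:-→d10:-→d11:-→d12:H0→d13:-→d14:-→d15:H5 -> H5
  + 221.0.0.0/8 (H5) depth=8
  + 139.53.37.69/32 (H5) depth=32
  lookup 221.84.19.146: bits 110111010101010 walk d0:-→d1:-→d2:-→d3:-→d4:-→d5:-→d6:-→d7:-→d8:H5→d9:-→d10:-→d11:-→d12:H0→d13:-→d14:-→d15:H5 -> H5
  lookup 221.80.60.59: bits 1101110101010 walk d0:-→d1:-→d2:-→d3:-→d4:-→d5:-→d6:-→d7:-→d8:H5→d9:-→d10:-→d11:-→d12:H0→d13:- -> H0
  - 139.53.37.69/32 clear@32
  lookup 139.53.37.28: bits 1000101100110101001001010 walk d0:-→d1:-→d2:-→d3:-→d4:-→d5:-→d6:-→d7:-→d8:-→d9:-→d10:-→d11:-→d12:-→d13:-→d14:-→d15:-→d16:-→d17:-→d18:-→d19:-→d20:-→d21:-→d22:-→d23:-→d24:H1→d25:- -> H1
  lookup 221.80.0.55: bits 1101110101010 walk d0:-→d1:-→d2:-→d3:-→d4:-→d5:-→d6:-→d7:-→d8:H5→d9:-→d10:-→d11:-→d12:H0→d13:- -> H0
  - 221.84.0.0/15 clear@15
  lookup 188.243.181.148: bits 10 walk d0:-→d1:-→d2:- -> no-route
  + 221.84.177.176/28 (H3) depth=28
  + 88.172.0.0/16 (H6) depth=16
  lookup 221.84.177.178: bits 1101110101010100101100011011 walk d0:-→d1:-→d2:-→d3:-→d4:-→d5:-→d6:-→d7:-→d8:H5→d9:-→d10:-→d11:-→d12:H0→d13:-→d14:-→d15:-→d16:-→d17:-→d18:-→d19:-→d20:-→d21:-→d22:-→d23:-→d24:-→d25:-→d26:-→d27:-→d28:H3 -> H3
  + 221.84.177.180/32 (H1) depth=32
  lookup 88.0.0.148: bits 01011000 walk d0:-→d1:-→d2:-→d3:-→d4:-→d5:-→d6:-→d7:-→d8:H2 -> H2
  - 221.84.177.176/28 clear@28
  lookup 221.0.47.73: bits 110111010 walk d0:-→d1:-→d2:-→d3:-→d4:-→d5:-→d6:-→d7:-→d8:H5→d9:- -> H5
  + 221.84.176.0/20 (H0) depth=20
  + 0.0.0.0/0 (H1) depth=0
  + 221.84.177.180/30 (H0) depth=30
  - 221.80.0.0/12 clear@12

== LOOKUPS ==
["H0","H5","H5","H5","no-route","H1","H5","H5","H0","H1","H0","no-route","H3","H2","H5"]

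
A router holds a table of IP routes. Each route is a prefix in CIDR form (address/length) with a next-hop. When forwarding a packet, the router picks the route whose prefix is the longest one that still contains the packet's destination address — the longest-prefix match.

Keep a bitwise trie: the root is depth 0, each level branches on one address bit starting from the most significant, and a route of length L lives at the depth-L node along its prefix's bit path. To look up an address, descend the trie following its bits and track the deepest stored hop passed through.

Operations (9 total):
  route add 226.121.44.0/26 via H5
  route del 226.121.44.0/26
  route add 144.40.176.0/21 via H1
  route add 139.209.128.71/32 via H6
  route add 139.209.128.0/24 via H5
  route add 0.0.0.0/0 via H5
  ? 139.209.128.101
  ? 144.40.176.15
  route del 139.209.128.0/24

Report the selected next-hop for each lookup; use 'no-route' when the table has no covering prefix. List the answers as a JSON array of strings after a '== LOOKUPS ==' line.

Trace:
  add 226.121.44.0/26 -> H5 at depth 26
  del 226.121.44.0/26 (clear depth 26)
  add 144.40.176.0/21 -> H1 at depth 21
  add 139.209.128.71/32 -> H6 at depth 32
  add 139.209.128.0/24 -> H5 at depth 24
  add 0.0.0.0/0 -> H5 at depth 0
  Q 139.209.128.101: descend 10001011110100011000000001 ; hops seen [H5,H5] ; pick H5
  Q 144.40.176.15: descend 100100000010100010110 ; hops seen [H5,H1] ; pick H1
  del 139.209.128.0/24 (clear depth 24)

== LOOKUPS ==
["H5","H1"]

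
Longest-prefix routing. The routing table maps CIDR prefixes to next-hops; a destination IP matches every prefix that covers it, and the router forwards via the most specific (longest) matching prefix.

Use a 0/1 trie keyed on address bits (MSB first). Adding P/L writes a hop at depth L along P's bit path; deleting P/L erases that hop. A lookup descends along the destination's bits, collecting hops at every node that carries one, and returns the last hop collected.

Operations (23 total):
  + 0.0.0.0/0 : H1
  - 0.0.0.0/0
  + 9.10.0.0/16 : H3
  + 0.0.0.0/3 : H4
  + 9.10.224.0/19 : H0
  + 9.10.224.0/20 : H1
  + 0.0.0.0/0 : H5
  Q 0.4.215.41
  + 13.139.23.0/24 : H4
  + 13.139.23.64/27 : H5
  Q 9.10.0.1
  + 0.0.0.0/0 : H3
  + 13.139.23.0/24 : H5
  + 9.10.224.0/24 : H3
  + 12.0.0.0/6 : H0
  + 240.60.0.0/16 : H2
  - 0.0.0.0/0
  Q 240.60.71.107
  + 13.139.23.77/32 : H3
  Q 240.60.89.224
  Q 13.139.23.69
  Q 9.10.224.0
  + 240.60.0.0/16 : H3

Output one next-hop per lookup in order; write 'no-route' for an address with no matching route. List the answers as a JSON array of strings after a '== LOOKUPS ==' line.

Apply in order:
  add 0.0.0.0/0 -> H1 at depth 0
  del 0.0.0.0/0 (clear depth 0)
  add 9.10.0.0/16 -> H3 at depth 16
  add 0.0.0.0/3 -> H4 at depth 3
  add 9.10.224.0/19 -> H0 at depth 19
  add 9.10.224.0/20 -> H1 at depth 20
  add 0.0.0.0/0 -> H5 at depth 0
  ? 0.4.215.41  path d0:H5→d1:-→d2:-→d3:H4→d4:-  best=H4
  add 13.139.23.0/24 -> H4 at depth 24
  add 13.139.23.64/27 -> H5 at depth 27
  ? 9.10.0.1  path d0:H5→d1:-→d2:-→d3:H4→d4:-→d5:-→d6:-→d7:-→d8:-→d9:-→d10:-→d11:-→d12:-→d13:-→d14:-→d15:-→d16:H3  best=H3
  add 0.0.0.0/0 -> H3 at depth 0
  add 13.139.23.0/24 -> H5 at depth 24
  add 9.10.224.0/24 -> H3 at depth 24
  add 12.0.0.0/6 -> H0 at depth 6
  add 240.60.0.0/16 -> H2 at depth 16
  del 0.0.0.0/0 (clear depth 0)
  ? 240.60.71.107  path d0:-→d1:-→d2:-→d3:-→d4:-→d5:-→d6:-→d7:-→d8:-→d9:-→d10:-→d11:-→d12:-→d13:-→d14:-→d15:-→d16:H2  best=H2
  add 13.139.23.77/32 -> H3 at depth 32
  ? 240.60.89.224  path d0:-→d1:-→d2:-→d3:-→d4:-→d5:-→d6:-→d7:-→d8:-→d9:-→d10:-→d11:-→d12:-→d13:-→d14:-→d15:-→d16:H2  best=H2
  ? 13.139.23.69  path d0:-→d1:-→d2:-→d3:H4→d4:-→d5:-→d6:H0→d7:-→d8:-→d9:-→d10:-→d11:-→d12:-→d13:-→d14:-→d15:-→d16:-→d17:-→d18:-→d19:-→d20:-→d21:-→d22:-→d23:-→d24:H5→d25:-→d26:-→d27:H5→d28:-  best=H5
  ? 9.10.224.0  path d0:-→d1:-→d2:-→d3:H4→d4:-→d5:-→d6:-→d7:-→d8:-→d9:-→d10:-→d11:-→d12:-→d13:-→d14:-→d15:-→d16:H3→d17:-→d18:-→d19:H0→d20:H1→d21:-→d22:-→d23:-→d24:H3  best=H3
  add 240.60.0.0/16 -> H3 at depth 16

== LOOKUPS ==
["H4","H3","H2","H2","H5","H3"]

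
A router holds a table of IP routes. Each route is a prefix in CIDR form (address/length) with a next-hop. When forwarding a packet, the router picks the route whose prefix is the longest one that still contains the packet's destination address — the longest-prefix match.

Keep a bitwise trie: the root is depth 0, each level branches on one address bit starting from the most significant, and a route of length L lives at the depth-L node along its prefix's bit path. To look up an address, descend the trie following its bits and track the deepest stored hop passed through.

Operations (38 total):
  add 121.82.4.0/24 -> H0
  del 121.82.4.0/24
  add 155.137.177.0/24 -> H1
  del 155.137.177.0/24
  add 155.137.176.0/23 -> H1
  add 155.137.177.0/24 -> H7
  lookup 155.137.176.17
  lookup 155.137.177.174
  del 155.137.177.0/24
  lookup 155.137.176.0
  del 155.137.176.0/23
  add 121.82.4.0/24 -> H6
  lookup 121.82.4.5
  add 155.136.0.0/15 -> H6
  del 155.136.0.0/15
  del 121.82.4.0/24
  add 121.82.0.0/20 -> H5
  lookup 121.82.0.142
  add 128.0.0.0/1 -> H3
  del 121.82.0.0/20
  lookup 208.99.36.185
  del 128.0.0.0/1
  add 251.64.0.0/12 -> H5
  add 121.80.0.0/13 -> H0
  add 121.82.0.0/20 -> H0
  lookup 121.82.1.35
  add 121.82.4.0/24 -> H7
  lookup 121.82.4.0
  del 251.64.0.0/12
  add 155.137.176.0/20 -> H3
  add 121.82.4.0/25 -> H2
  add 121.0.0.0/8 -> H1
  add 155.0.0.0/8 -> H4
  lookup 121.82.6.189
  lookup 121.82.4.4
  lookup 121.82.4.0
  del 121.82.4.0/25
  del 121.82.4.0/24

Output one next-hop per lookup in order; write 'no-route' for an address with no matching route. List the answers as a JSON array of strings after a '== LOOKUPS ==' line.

Apply in order:
  + 121.82.4.0/24 (H0) depth=24
  del 121.82.4.0/24 (clear depth 24)
  + 155.137.177.0/24 (H1) depth=24
  del 155.137.177.0/24 (clear depth 24)
  + 155.137.176.0/23 (H1) depth=23
  + 155.137.177.0/24 (H7) depth=24
  lookup 155.137.176.17: bits 10011011100010011011000 walk d0:-→d1:-→d2:-→d3:-→d4:-→d5:-→d6:-→d7:-→d8:-→d9:-→d10:-→d11:-→d12:-→d13:-→d14:-→d15:-→d16:-→d17:-→d18:-→d19:-→d20:-→d21:-→d22:-→d23:H1 -> H1
  lookup 155.137.177.174: bits 100110111000100110110001 walk d0:-→d1:-→d2:-→d3:-→d4:-→d5:-→d6:-→d7:-→d8:-→d9:-→d10:-→d11:-→d12:-→d13:-→d14:-→d15:-→d16:-→d17:-→d18:-→d19:-→d20:-→d21:-→d22:-→d23:H1→d24:H7 -> H7
  del 155.137.177.0/24 (clear depth 24)
  lookup 155.137.176.0: bits 10011011100010011011000 walk d0:-→d1:-→d2:-→d3:-→d4:-→d5:-→d6:-→d7:-→d8:-→d9:-→d10:-→d11:-→d12:-→d13:-→d14:-→d15:-→d16:-→d17:-→d18:-→d19:-→d20:-→d21:-→d22:-→d23:H1 -> H1
  del 155.137.176.0/23 (clear depth 23)
  + 121.82.4.0/24 (H6) depth=24
  lookup 121.82.4.5: bits 011110010101001000000100 walk d0:-→d1:-→d2:-→d3:-→d4:-→d5:-→d6:-→d7:-→d8:-→d9:-→d10:-→d11:-→d12:-→d13:-→d14:-→d15:-→d16:-→d17:-→d18:-→d19:-→d20:-→d21:-→d22:-→d23:-→d24:H6 -> H6
  + 155.136.0.0/15 (H6) depth=15
  del 155.136.0.0/15 (clear depth 15)
  del 121.82.4.0/24 (clear depth 24)
  + 121.82.0.0/20 (H5) depth=20
  lookup 121.82.0.142: bits 011110010101001000000 walk d0:-→d1:-→d2:-→d3:-→d4:-→d5:-→d6:-→d7:-→d8:-→d9:-→d10:-→d11:-→d12:-→d13:-→d14:-→d15:-→d16:-→d17:-→d18:-→d19:-→d20:H5→d21:- -> H5
  + 128.0.0.0/1 (H3) depth=1
  del 121.82.0.0/20 (clear depth 20)
  lookup 208.99.36.185: bits 1 walk d0:-→d1:H3 -> H3
  del 128.0.0.0/1 (clear depth 1)
  + 251.64.0.0/12 (H5) depth=12
  + 121.80.0.0/13 (H0) depth=13
  + 121.82.0.0/20 (H0) depth=20
  lookup 121.82.1.35: bits 011110010101001000000 walk d0:-→d1:-→d2:-→d3:-→d4:-→d5:-→d6:-→d7:-→d8:-→d9:-→d10:-→d11:-→d12:-→d13:H0→d14:-→d15:-→d16:-→d17:-→d18:-→d19:-→d20:H0→d21:- -> H0
  + 121.82.4.0/24 (H7) depth=24
  lookup 121.82.4.0: bits 011110010101001000000100 walk d0:-→d1:-→d2:-→d3:-→d4:-→d5:-→d6:-→d7:-→d8:-→d9:-→d10:-→d11:-→d12:-→d13:H0→d14:-→d15:-→d16:-→d17:-→d18:-→d19:-→d20:H0→d21:-→d22:-→d23:-→d24:H7 -> H7
  del 251.64.0.0/12 (clear depth 12)
  + 155.137.176.0/20 (H3) depth=20
  + 121.82.4.0/25 (H2) depth=25
  + 121.0.0.0/8 (H1) depth=8
  + 155.0.0.0/8 (H4) depth=8
  lookup 121.82.6.189: bits 0111100101010010000001 walk d0:-→d1:-→d2:-→d3:-→d4:-→d5:-→d6:-→d7:-→d8:H1→d9:-→d10:-→d11:-→d12:-→d13:H0→d14:-→d15:-→d16:-→d17:-→d18:-→d19:-→d20:H0→d21:-→d22:- -> H0
  lookup 121.82.4.4: bits 0111100101010010000001000 walk d0:-→d1:-→d2:-→d3:-→d4:-→d5:-→d6:-→d7:-→d8:H1→d9:-→d10:-→d11:-→d12:-→d13:H0→d14:-→d15:-→d16:-→d17:-→d18:-→d19:-→d20:H0→d21:-→d22:-→d23:-→d24:H7→d25:H2 -> H2
  lookup 121.82.4.0: bits 0111100101010010000001000 walk d0:-→d1:-→d2:-→d3:-→d4:-→d5:-→d6:-→d7:-→d8:H1→d9:-→d10:-→d11:-→d12:-→d13:H0→d14:-→d15:-→d16:-→d17:-→d18:-→d19:-→d20:H0→d21:-→d22:-→d23:-→d24:H7→d25:H2 -> H2
  del 121.82.4.0/25 (clear depth 25)
  del 121.82.4.0/24 (clear depth 24)

== LOOKUPS ==
["H1","H7","H1","H6","H5","H3","H0","H7","H0","H2","H2"]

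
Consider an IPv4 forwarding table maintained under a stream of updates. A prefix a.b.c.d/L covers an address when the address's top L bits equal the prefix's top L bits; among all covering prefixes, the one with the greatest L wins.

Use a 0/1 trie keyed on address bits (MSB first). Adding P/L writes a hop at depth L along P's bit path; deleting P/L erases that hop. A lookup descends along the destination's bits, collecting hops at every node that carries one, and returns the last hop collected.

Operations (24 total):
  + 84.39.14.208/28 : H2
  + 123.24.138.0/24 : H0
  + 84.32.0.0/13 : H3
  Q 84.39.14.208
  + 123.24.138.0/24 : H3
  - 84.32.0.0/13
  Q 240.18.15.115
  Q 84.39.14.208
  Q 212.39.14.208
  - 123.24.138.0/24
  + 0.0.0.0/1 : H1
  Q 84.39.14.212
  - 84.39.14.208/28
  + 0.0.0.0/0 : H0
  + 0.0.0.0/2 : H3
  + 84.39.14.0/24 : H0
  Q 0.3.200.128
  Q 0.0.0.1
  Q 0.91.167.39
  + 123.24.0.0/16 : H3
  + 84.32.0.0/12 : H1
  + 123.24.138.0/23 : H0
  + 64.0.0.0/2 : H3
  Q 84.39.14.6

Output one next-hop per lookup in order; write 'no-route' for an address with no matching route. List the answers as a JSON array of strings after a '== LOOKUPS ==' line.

Apply in order:
  add 84.39.14.208/28 -> H2 at depth 28
  add 123.24.138.0/24 -> H0 at depth 24
  add 84.32.0.0/13 -> H3 at depth 13
  lookup 84.39.14.208: bits 0101010000100111000011101101 walk d0:-→d1:-→d2:-→d3:-→d4:-→d5:-→d6:-→d7:-→d8:-→d9:-→d10:-→d11:-→d12:-→d13:H3→d14:-→d15:-→d16:-→d17:-→d18:-→d19:-→d20:-→d21:-→d22:-→d23:-→d24:-→d25:-→d26:-→d27:-→d28:H2 -> H2
  add 123.24.138.0/24 -> H3 at depth 24
  del 84.32.0.0/13 (clear depth 13)
  lookup 240.18.15.115: bits ε walk d0:- -> no-route
  lookup 84.39.14.208: bits 0101010000100111000011101101 walk d0:-→d1:-→d2:-→d3:-→d4:-→d5:-→d6:-→d7:-→d8:-→d9:-→d10:-→d11:-→d12:-→d13:-→d14:-→d15:-→d16:-→d17:-→d18:-→d19:-→d20:-→d21:-→d22:-→d23:-→d24:-→d25:-→d26:-→d27:-→d28:H2 -> H2
  lookup 212.39.14.208: bits ε walk d0:- -> no-route
  del 123.24.138.0/24 (clear depth 24)
  add 0.0.0.0/1 -> H1 at depth 1
  lookup 84.39.14.212: bits 0101010000100111000011101101 walk d0:-→d1:H1→d2:-→d3:-→d4:-→d5:-→d6:-→d7:-→d8:-→d9:-→d10:-→d11:-→d12:-→d13:-→d14:-→d15:-→d16:-→d17:-→d18:-→d19:-→d20:-→d21:-→d22:-→d23:-→d24:-→d25:-→d26:-→d27:-→d28:H2 -> H2
  del 84.39.14.208/28 (clear depth 28)
  add 0.0.0.0/0 -> H0 at depth 0
  add 0.0.0.0/2 -> H3 at depth 2
  add 84.39.14.0/24 -> H0 at depth 24
  lookup 0.3.200.128: bits 00 walk d0:H0→d1:H1→d2:H3 -> H3
  lookup 0.0.0.1: bits 00 walk d0:H0→d1:H1→d2:H3 -> H3
  lookup 0.91.167.39: bits 00 walk d0:H0→d1:H1→d2:H3 -> H3
  add 123.24.0.0/16 -> H3 at depth 16
  add 84.32.0.0/12 -> H1 at depth 12
  add 123.24.138.0/23 -> H0 at depth 23
  add 64.0.0.0/2 -> H3 at depth 2
  lookup 84.39.14.6: bits 010101000010011100001110 walk d0:H0→d1:H1→d2:H3→d3:-→d4:-→d5:-→d6:-→d7:-→d8:-→d9:-→d10:-→d11:-→d12:H1→d13:-→d14:-→d15:-→d16:-→d17:-→d18:-→d19:-→d20:-→d21:-→d22:-→d23:-→d24:H0 -> H0

== LOOKUPS ==
["H2","no-route","H2","no-route","H2","H3","H3","H3","H0"]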